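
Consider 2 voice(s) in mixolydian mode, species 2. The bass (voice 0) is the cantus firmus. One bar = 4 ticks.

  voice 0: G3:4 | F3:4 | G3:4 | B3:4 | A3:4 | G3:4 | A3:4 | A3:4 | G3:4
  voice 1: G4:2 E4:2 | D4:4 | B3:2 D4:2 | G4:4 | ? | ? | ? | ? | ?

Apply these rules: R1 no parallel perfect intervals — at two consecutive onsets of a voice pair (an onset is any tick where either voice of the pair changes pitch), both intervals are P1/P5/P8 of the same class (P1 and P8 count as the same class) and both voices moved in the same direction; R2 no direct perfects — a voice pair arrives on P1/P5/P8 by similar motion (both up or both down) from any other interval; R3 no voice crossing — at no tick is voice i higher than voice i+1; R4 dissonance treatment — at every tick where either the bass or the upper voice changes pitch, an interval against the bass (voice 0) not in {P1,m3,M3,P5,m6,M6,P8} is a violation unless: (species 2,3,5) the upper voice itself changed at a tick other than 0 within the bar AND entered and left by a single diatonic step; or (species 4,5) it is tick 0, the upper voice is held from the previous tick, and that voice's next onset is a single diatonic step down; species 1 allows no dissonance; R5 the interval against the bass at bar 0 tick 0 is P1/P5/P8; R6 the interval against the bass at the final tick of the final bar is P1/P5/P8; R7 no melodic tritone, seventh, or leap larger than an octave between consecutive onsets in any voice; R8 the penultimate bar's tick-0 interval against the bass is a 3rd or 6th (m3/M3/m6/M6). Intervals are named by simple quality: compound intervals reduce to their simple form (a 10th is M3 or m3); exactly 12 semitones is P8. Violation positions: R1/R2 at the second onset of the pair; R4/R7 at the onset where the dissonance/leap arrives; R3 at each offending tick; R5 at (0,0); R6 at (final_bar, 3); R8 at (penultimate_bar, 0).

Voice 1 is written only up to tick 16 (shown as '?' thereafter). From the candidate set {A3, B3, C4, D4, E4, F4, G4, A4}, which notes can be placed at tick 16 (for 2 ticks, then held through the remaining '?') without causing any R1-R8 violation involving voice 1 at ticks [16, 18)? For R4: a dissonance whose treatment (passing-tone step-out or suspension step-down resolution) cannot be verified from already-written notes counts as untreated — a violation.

A3: violates R2,R7
B3: violates R4
C4: legal
D4: violates R4
E4: violates R2
F4: legal
G4: violates R4
A4: legal

{A4, C4, F4}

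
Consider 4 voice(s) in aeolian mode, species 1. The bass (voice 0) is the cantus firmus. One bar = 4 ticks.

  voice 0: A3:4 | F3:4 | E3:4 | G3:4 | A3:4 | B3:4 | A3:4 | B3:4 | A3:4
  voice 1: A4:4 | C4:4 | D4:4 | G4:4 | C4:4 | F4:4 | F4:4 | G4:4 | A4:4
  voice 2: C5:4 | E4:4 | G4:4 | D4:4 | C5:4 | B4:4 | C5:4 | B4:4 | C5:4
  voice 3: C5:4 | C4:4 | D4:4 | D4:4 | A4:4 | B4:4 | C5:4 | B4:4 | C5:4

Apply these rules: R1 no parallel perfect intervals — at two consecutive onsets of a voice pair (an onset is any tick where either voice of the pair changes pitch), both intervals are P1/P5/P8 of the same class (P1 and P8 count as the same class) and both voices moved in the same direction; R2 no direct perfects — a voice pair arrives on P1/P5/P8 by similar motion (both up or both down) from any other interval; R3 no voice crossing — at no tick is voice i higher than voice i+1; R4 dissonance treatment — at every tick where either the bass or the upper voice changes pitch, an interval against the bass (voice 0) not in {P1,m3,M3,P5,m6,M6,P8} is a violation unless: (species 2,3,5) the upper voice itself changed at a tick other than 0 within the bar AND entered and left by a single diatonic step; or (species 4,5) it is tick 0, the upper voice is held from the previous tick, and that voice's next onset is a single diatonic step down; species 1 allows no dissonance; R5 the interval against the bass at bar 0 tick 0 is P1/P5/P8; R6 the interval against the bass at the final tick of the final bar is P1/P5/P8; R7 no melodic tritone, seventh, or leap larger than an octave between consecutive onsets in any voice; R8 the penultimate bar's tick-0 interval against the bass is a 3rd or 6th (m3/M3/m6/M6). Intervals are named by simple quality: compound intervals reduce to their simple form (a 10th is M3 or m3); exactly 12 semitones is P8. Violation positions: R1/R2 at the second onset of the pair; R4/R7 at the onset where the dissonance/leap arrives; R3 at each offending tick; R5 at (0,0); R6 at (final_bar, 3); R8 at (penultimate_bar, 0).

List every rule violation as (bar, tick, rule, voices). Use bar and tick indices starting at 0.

(0, 0, R5, (0, 2))
(0, 0, R5, (0, 3))
(1, 0, R2, (0, 1))
(1, 0, R2, (0, 3))
(1, 0, R2, (1, 3))
(1, 0, R3, (2, 3))
(1, 0, R4, (0, 2))
(1, 1, R3, (2, 3))
(1, 2, R3, (2, 3))
(1, 3, R3, (2, 3))
(2, 0, R1, (1, 3))
(2, 0, R3, (2, 3))
(2, 0, R4, (0, 1))
(2, 0, R4, (0, 3))
(2, 1, R3, (2, 3))
(2, 2, R3, (2, 3))
(2, 3, R3, (2, 3))
(3, 0, R2, (0, 1))
(3, 0, R3, (1, 2))
(3, 1, R3, (1, 2))
(3, 2, R3, (1, 2))
(3, 3, R3, (1, 2))
(4, 0, R2, (0, 3))
(4, 0, R3, (2, 3))
(4, 0, R7, (2,))
(4, 1, R3, (2, 3))
(4, 2, R3, (2, 3))
(4, 3, R3, (2, 3))
(5, 0, R1, (0, 3))
(5, 0, R4, (0, 1))
(6, 0, R1, (2, 3))
(7, 0, R1, (2, 3))
(7, 0, R8, (0, 2))
(7, 0, R8, (0, 3))
(8, 0, R1, (2, 3))
(8, 3, R6, (0, 2))
(8, 3, R6, (0, 3))

bar 0: v0=A3 v1=A4 v2=C5 v3=C5 downbeat m3
bar 1: v0=F3 v1=C4 v2=E4 v3=C4 downbeat P5
bar 2: v0=E3 v1=D4 v2=G4 v3=D4 downbeat m7
bar 3: v0=G3 v1=G4 v2=D4 v3=D4 downbeat P5
bar 4: v0=A3 v1=C4 v2=C5 v3=A4 downbeat P8
bar 5: v0=B3 v1=F4 v2=B4 v3=B4 downbeat P8
bar 6: v0=A3 v1=F4 v2=C5 v3=C5 downbeat m3
bar 7: v0=B3 v1=G4 v2=B4 v3=B4 downbeat P8
bar 8: v0=A3 v1=A4 v2=C5 v3=C5 downbeat m3
  -> R5 @ bar 0 tick 0 v(0, 2): opens on m3
  -> R5 @ bar 0 tick 0 v(0, 3): opens on m3
  -> R2 @ bar 1 tick 0 v(0, 1): A3/A4 P8 -> F3/C4 P5 similar
  -> R2 @ bar 1 tick 0 v(0, 3): A3/C5 m3 -> F3/C4 P5 similar
  -> R2 @ bar 1 tick 0 v(1, 3): A4/C5 m3 -> C4/C4 P1 similar
  -> R3 @ bar 1 tick 0 v(2, 3): E4 above C4
  -> R4 @ bar 1 tick 0 v(0, 2): F3/E4 M7 untreated
  -> R3 @ bar 1 tick 1 v(2, 3): E4 above C4
  -> R3 @ bar 1 tick 2 v(2, 3): E4 above C4
  -> R3 @ bar 1 tick 3 v(2, 3): E4 above C4
  -> R1 @ bar 2 tick 0 v(1, 3): C4/C4 P1 -> D4/D4 P1 similar
  -> R3 @ bar 2 tick 0 v(2, 3): G4 above D4
  -> R4 @ bar 2 tick 0 v(0, 1): E3/D4 m7 untreated
  -> R4 @ bar 2 tick 0 v(0, 3): E3/D4 m7 untreated
  -> R3 @ bar 2 tick 1 v(2, 3): G4 above D4
  -> R3 @ bar 2 tick 2 v(2, 3): G4 above D4
  -> R3 @ bar 2 tick 3 v(2, 3): G4 above D4
  -> R2 @ bar 3 tick 0 v(0, 1): E3/D4 m7 -> G3/G4 P8 similar
  -> R3 @ bar 3 tick 0 v(1, 2): G4 above D4
  -> R3 @ bar 3 tick 1 v(1, 2): G4 above D4
  -> R3 @ bar 3 tick 2 v(1, 2): G4 above D4
  -> R3 @ bar 3 tick 3 v(1, 2): G4 above D4
  -> R2 @ bar 4 tick 0 v(0, 3): G3/D4 P5 -> A3/A4 P8 similar
  -> R3 @ bar 4 tick 0 v(2, 3): C5 above A4
  -> R7 @ bar 4 tick 0 v(2,): D4->C5 leap 10st
  -> R3 @ bar 4 tick 1 v(2, 3): C5 above A4
  -> R3 @ bar 4 tick 2 v(2, 3): C5 above A4
  -> R3 @ bar 4 tick 3 v(2, 3): C5 above A4
  -> R1 @ bar 5 tick 0 v(0, 3): A3/A4 P8 -> B3/B4 P8 similar
  -> R4 @ bar 5 tick 0 v(0, 1): B3/F4 TT untreated
  -> R1 @ bar 6 tick 0 v(2, 3): B4/B4 P1 -> C5/C5 P1 similar
  -> R1 @ bar 7 tick 0 v(2, 3): C5/C5 P1 -> B4/B4 P1 similar
  -> R8 @ bar 7 tick 0 v(0, 2): penult P8 not 3rd/6th
  -> R8 @ bar 7 tick 0 v(0, 3): penult P8 not 3rd/6th
  -> R1 @ bar 8 tick 0 v(2, 3): B4/B4 P1 -> C5/C5 P1 similar
  -> R6 @ bar 8 tick 3 v(0, 2): closes on m3
  -> R6 @ bar 8 tick 3 v(0, 3): closes on m3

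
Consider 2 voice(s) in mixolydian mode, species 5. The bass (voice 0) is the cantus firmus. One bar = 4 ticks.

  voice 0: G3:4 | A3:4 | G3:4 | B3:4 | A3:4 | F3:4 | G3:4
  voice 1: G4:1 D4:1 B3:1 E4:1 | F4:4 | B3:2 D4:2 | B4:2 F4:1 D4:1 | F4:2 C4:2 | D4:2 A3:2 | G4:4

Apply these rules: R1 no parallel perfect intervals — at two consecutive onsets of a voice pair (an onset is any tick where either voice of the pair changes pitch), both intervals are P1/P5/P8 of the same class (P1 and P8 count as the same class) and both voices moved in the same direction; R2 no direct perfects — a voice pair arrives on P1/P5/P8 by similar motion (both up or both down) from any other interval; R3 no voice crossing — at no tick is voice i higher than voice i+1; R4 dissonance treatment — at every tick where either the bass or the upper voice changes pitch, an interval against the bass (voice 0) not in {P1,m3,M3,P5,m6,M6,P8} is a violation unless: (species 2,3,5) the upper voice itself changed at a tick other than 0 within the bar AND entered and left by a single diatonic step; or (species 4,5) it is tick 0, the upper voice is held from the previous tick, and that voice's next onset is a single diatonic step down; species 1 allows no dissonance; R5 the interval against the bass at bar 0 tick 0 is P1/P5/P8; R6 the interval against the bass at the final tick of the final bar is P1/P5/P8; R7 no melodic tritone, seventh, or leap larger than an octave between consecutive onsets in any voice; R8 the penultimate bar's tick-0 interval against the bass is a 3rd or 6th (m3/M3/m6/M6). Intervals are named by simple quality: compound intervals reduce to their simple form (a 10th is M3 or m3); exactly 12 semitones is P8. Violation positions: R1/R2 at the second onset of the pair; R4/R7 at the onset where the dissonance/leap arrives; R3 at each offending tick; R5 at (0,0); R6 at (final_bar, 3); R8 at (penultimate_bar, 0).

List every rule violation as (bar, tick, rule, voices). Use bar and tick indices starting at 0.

(2, 0, R7, (1,))
(3, 0, R2, (0, 1))
(3, 2, R4, (0, 1))
(3, 2, R7, (1,))
(6, 0, R2, (0, 1))
(6, 0, R7, (1,))

bar 0: v0=G3 v1=G4 downbeat P8
bar 1: v0=A3 v1=F4 downbeat m6
bar 2: v0=G3 v1=B3 downbeat M3
bar 3: v0=B3 v1=B4 downbeat P8
bar 4: v0=A3 v1=F4 downbeat m6
bar 5: v0=F3 v1=D4 downbeat M6
bar 6: v0=G3 v1=G4 downbeat P8
  -> R7 @ bar 2 tick 0 v(1,): F4->B3 leap 6st
  -> R2 @ bar 3 tick 0 v(0, 1): G3/D4 P5 -> B3/B4 P8 similar
  -> R4 @ bar 3 tick 2 v(0, 1): B3/F4 TT untreated
  -> R7 @ bar 3 tick 2 v(1,): B4->F4 leap 6st
  -> R2 @ bar 6 tick 0 v(0, 1): F3/A3 M3 -> G3/G4 P8 similar
  -> R7 @ bar 6 tick 0 v(1,): A3->G4 leap 10st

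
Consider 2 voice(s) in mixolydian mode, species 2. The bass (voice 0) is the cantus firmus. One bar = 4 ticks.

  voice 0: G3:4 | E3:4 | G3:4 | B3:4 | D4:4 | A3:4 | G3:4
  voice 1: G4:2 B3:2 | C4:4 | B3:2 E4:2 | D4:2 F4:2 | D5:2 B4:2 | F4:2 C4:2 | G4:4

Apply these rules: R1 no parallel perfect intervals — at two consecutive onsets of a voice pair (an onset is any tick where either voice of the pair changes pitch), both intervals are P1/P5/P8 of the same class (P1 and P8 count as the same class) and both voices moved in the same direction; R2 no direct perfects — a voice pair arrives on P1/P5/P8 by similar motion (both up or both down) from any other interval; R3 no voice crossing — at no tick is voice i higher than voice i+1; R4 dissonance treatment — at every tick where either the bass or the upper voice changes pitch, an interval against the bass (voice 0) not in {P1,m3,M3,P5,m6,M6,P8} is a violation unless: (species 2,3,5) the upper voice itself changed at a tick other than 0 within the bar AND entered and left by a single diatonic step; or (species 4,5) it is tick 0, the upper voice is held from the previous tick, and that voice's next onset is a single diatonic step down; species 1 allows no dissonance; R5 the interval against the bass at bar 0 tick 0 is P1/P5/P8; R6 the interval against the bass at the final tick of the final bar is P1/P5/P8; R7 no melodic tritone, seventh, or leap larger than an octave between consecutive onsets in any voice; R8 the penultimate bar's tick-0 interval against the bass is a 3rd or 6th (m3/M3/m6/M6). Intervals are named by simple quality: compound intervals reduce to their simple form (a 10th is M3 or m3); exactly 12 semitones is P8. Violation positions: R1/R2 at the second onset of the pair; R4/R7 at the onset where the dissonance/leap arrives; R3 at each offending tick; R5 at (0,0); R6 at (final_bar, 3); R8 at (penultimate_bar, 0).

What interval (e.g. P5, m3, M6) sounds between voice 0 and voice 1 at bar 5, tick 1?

m6

voice 0=A3 voice 1=F4 -> m6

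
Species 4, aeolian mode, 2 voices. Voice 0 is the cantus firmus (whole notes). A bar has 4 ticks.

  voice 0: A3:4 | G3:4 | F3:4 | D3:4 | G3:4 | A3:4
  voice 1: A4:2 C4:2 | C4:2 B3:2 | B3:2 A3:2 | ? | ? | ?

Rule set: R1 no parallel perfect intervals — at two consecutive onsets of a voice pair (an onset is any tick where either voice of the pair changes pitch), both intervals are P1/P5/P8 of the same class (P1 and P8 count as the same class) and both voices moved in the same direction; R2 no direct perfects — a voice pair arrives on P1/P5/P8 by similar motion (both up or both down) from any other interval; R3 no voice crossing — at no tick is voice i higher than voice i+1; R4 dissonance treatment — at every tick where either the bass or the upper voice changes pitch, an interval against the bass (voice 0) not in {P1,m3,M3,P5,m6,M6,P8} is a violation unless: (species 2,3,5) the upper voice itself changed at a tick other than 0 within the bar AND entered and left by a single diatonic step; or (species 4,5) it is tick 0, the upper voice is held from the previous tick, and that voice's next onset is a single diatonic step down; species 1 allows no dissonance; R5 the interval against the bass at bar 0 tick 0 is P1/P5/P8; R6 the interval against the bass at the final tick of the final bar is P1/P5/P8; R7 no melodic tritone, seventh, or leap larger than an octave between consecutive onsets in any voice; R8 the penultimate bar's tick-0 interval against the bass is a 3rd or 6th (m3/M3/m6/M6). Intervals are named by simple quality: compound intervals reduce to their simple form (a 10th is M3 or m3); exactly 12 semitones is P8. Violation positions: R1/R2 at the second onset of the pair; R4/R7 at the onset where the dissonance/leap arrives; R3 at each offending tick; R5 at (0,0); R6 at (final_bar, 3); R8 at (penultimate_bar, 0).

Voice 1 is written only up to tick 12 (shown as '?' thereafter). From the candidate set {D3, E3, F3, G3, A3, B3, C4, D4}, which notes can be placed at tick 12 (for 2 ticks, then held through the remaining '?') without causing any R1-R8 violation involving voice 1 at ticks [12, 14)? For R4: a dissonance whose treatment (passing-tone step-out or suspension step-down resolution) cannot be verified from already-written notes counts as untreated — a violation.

{A3, B3, D4, F3}

D3: violates R2
E3: violates R4
F3: legal
G3: violates R4
A3: legal
B3: legal
C4: violates R4
D4: legal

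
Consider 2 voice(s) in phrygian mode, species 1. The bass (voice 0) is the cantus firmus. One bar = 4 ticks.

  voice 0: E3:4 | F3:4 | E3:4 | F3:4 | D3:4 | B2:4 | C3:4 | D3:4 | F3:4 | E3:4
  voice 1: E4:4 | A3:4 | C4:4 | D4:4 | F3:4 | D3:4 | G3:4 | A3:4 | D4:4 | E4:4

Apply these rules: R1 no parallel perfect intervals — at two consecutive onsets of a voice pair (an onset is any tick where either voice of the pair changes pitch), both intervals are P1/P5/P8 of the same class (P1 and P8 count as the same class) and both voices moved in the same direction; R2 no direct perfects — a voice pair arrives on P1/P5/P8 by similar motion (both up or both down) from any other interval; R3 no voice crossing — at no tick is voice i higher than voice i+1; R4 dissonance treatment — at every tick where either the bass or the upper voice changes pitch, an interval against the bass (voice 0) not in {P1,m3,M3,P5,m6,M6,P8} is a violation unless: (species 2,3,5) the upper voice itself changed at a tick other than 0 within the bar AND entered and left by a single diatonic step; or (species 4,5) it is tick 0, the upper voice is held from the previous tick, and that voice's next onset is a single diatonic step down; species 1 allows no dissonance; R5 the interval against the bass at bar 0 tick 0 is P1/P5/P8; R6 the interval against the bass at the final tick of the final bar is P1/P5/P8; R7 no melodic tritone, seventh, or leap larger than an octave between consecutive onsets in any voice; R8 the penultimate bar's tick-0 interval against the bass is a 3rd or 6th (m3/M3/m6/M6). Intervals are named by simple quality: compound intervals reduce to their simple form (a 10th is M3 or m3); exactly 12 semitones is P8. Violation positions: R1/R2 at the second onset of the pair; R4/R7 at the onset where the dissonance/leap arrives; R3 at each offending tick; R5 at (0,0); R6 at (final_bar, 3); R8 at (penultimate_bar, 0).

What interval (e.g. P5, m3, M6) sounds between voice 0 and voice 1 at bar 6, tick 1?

voice 0=C3 voice 1=G3 -> P5

P5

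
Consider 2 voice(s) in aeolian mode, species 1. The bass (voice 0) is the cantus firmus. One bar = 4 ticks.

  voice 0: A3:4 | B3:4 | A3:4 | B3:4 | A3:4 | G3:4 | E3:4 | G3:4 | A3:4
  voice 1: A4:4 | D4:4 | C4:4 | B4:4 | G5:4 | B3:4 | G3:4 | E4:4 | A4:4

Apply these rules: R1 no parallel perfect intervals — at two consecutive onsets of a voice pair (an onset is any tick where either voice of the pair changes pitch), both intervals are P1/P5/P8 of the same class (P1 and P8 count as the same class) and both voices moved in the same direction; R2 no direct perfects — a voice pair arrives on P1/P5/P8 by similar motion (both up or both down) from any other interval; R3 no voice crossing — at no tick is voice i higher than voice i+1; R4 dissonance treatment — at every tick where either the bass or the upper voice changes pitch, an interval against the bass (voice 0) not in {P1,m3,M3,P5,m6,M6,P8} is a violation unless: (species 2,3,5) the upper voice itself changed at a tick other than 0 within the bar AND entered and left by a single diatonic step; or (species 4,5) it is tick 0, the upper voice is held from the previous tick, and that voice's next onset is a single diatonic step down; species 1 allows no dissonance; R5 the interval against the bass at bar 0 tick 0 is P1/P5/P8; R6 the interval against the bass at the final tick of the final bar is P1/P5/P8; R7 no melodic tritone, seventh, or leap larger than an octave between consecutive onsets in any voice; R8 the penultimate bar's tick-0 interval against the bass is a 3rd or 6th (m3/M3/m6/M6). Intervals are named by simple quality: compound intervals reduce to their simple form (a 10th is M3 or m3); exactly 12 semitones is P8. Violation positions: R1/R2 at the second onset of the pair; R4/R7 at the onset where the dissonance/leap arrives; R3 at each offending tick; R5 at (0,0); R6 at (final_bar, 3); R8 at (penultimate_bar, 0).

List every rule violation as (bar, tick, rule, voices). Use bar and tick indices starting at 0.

(3, 0, R2, (0, 1))
(3, 0, R7, (1,))
(4, 0, R4, (0, 1))
(5, 0, R7, (1,))
(8, 0, R2, (0, 1))

bar 0: v0=A3 v1=A4 downbeat P8
bar 1: v0=B3 v1=D4 downbeat m3
bar 2: v0=A3 v1=C4 downbeat m3
bar 3: v0=B3 v1=B4 downbeat P8
bar 4: v0=A3 v1=G5 downbeat m7
bar 5: v0=G3 v1=B3 downbeat M3
bar 6: v0=E3 v1=G3 downbeat m3
bar 7: v0=G3 v1=E4 downbeat M6
bar 8: v0=A3 v1=A4 downbeat P8
  -> R2 @ bar 3 tick 0 v(0, 1): A3/C4 m3 -> B3/B4 P8 similar
  -> R7 @ bar 3 tick 0 v(1,): C4->B4 leap 11st
  -> R4 @ bar 4 tick 0 v(0, 1): A3/G5 m7 untreated
  -> R7 @ bar 5 tick 0 v(1,): G5->B3 leap 20st
  -> R2 @ bar 8 tick 0 v(0, 1): G3/E4 M6 -> A3/A4 P8 similar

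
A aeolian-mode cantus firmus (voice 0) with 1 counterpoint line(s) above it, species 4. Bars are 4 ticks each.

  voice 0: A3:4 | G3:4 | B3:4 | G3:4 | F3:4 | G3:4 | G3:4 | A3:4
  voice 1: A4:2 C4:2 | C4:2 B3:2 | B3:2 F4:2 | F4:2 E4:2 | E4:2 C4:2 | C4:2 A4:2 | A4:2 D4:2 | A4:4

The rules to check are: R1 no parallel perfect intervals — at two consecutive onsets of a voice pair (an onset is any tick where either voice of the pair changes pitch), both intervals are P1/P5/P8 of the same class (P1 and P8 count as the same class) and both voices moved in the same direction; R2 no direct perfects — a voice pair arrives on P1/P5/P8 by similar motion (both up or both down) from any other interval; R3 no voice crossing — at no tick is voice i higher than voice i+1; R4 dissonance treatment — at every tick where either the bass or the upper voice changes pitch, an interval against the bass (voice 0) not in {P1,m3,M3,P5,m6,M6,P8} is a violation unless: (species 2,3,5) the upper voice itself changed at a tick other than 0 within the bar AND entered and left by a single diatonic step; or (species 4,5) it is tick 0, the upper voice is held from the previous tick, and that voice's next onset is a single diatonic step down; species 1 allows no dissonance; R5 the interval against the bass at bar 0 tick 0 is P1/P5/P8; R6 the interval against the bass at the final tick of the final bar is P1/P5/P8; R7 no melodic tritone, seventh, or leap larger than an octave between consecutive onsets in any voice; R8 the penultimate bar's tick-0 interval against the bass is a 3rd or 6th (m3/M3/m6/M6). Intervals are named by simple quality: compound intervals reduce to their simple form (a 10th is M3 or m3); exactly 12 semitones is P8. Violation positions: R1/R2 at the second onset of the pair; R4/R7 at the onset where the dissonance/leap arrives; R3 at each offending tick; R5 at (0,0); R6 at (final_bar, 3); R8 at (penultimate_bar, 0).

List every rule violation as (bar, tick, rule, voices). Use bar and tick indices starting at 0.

bar 0: v0=A3 v1=A4 downbeat P8
bar 1: v0=G3 v1=C4 downbeat P4
bar 2: v0=B3 v1=B3 downbeat P1
bar 3: v0=G3 v1=F4 downbeat m7
bar 4: v0=F3 v1=E4 downbeat M7
bar 5: v0=G3 v1=C4 downbeat P4
bar 6: v0=G3 v1=A4 downbeat M2
bar 7: v0=A3 v1=A4 downbeat P8
  -> R4 @ bar 2 tick 2 v(0, 1): B3/F4 TT untreated
  -> R7 @ bar 2 tick 2 v(1,): B3->F4 leap 6st
  -> R4 @ bar 4 tick 0 v(0, 1): F3/E4 M7 untreated
  -> R4 @ bar 5 tick 0 v(0, 1): G3/C4 P4 untreated
  -> R4 @ bar 5 tick 2 v(0, 1): G3/A4 M2 untreated
  -> R8 @ bar 6 tick 0 v(0, 1): penult M2 not 3rd/6th
  -> R2 @ bar 7 tick 0 v(0, 1): G3/D4 P5 -> A3/A4 P8 similar

(2, 2, R4, (0, 1))
(2, 2, R7, (1,))
(4, 0, R4, (0, 1))
(5, 0, R4, (0, 1))
(5, 2, R4, (0, 1))
(6, 0, R8, (0, 1))
(7, 0, R2, (0, 1))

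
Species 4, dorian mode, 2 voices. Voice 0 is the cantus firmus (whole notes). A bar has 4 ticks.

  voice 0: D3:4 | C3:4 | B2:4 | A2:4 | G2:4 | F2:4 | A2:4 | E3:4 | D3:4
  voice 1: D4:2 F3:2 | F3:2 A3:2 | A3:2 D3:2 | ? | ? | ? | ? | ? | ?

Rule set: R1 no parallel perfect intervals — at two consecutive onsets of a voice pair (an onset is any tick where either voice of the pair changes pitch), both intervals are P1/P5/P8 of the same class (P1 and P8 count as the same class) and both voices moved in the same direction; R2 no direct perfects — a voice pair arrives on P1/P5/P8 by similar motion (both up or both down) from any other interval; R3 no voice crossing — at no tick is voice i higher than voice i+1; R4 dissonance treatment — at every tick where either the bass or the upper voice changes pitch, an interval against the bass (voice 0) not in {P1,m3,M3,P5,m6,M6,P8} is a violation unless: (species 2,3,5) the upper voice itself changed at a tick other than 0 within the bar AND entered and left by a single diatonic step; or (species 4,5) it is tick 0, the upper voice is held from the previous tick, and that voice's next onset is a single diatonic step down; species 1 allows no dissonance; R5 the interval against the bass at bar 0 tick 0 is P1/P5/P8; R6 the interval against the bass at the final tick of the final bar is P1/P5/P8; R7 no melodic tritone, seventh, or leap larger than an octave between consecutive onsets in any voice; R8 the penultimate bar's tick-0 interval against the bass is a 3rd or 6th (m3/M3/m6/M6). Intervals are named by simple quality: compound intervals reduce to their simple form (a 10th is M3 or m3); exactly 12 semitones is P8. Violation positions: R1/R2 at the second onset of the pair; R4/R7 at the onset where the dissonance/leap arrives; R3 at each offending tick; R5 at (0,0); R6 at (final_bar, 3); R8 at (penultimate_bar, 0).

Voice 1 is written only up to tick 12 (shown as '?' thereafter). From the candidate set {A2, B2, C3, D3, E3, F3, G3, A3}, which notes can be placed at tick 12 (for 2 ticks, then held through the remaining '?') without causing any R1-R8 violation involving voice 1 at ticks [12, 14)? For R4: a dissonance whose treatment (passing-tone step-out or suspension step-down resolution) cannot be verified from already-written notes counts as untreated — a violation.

{A3, C3, E3, F3}

A2: violates R2
B2: violates R4
C3: legal
D3: violates R4
E3: legal
F3: legal
G3: violates R4
A3: legal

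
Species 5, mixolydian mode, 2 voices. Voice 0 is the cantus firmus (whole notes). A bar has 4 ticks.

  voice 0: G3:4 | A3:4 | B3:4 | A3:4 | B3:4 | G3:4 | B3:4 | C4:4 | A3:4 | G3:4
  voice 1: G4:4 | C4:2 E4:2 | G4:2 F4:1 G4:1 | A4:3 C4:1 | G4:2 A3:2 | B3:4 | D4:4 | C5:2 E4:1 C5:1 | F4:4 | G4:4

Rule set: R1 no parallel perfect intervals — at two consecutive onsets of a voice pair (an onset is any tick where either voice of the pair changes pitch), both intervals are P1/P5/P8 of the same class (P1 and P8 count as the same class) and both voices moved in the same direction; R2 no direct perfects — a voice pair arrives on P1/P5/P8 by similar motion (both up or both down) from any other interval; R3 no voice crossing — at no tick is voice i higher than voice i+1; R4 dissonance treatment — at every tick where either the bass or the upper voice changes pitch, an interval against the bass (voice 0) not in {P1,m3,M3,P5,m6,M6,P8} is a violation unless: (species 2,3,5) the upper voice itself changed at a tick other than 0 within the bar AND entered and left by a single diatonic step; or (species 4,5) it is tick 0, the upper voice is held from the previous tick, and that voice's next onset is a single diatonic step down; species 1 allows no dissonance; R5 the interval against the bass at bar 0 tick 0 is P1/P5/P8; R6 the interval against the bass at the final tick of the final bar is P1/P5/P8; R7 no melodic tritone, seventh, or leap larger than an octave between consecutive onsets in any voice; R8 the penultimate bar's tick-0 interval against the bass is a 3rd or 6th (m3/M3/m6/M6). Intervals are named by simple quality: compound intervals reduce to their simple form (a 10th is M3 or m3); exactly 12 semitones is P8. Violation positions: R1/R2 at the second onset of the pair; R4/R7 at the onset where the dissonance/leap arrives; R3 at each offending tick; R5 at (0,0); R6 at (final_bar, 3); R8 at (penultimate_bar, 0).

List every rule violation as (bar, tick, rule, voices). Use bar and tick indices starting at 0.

bar 0: v0=G3 v1=G4 downbeat P8
bar 1: v0=A3 v1=C4 downbeat m3
bar 2: v0=B3 v1=G4 downbeat m6
bar 3: v0=A3 v1=A4 downbeat P8
bar 4: v0=B3 v1=G4 downbeat m6
bar 5: v0=G3 v1=B3 downbeat M3
bar 6: v0=B3 v1=D4 downbeat m3
bar 7: v0=C4 v1=C5 downbeat P8
bar 8: v0=A3 v1=F4 downbeat m6
bar 9: v0=G3 v1=G4 downbeat P8
  -> R3 @ bar 4 tick 2 v(0, 1): B3 above A3
  -> R4 @ bar 4 tick 2 v(0, 1): B3/A3 M2 untreated
  -> R7 @ bar 4 tick 2 v(1,): G4->A3 leap 10st
  -> R3 @ bar 4 tick 3 v(0, 1): B3 above A3
  -> R2 @ bar 7 tick 0 v(0, 1): B3/D4 m3 -> C4/C5 P8 similar
  -> R7 @ bar 7 tick 0 v(1,): D4->C5 leap 10st

(4, 2, R3, (0, 1))
(4, 2, R4, (0, 1))
(4, 2, R7, (1,))
(4, 3, R3, (0, 1))
(7, 0, R2, (0, 1))
(7, 0, R7, (1,))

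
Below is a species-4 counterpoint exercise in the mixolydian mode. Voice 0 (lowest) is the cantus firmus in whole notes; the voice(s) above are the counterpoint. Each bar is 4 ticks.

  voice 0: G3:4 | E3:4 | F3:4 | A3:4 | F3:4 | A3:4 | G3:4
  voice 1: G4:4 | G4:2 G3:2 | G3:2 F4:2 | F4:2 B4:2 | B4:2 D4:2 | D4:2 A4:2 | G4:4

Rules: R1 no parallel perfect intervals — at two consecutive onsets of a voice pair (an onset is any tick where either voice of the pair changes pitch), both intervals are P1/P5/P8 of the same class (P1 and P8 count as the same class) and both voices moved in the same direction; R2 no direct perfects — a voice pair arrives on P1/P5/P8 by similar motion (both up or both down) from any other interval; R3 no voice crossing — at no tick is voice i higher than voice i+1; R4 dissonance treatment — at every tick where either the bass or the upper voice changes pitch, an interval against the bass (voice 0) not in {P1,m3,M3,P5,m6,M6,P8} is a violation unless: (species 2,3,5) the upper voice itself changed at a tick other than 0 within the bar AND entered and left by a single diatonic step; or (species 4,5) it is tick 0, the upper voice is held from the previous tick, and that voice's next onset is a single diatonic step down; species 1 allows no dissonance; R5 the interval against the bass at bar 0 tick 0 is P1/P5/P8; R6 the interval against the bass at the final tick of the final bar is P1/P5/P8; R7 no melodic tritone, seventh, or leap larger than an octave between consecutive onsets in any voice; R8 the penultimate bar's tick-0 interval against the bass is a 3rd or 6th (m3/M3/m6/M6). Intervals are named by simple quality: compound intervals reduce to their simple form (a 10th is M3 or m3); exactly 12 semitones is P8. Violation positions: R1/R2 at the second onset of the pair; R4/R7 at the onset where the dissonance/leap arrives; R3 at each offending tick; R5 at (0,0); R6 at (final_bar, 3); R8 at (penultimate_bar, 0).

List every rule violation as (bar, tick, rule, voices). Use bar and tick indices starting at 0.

(2, 0, R4, (0, 1))
(2, 2, R7, (1,))
(3, 2, R4, (0, 1))
(3, 2, R7, (1,))
(4, 0, R4, (0, 1))
(5, 0, R4, (0, 1))
(5, 0, R8, (0, 1))
(6, 0, R1, (0, 1))

bar 0: v0=G3 v1=G4 downbeat P8
bar 1: v0=E3 v1=G4 downbeat m3
bar 2: v0=F3 v1=G3 downbeat M2
bar 3: v0=A3 v1=F4 downbeat m6
bar 4: v0=F3 v1=B4 downbeat TT
bar 5: v0=A3 v1=D4 downbeat P4
bar 6: v0=G3 v1=G4 downbeat P8
  -> R4 @ bar 2 tick 0 v(0, 1): F3/G3 M2 untreated
  -> R7 @ bar 2 tick 2 v(1,): G3->F4 leap 10st
  -> R4 @ bar 3 tick 2 v(0, 1): A3/B4 M2 untreated
  -> R7 @ bar 3 tick 2 v(1,): F4->B4 leap 6st
  -> R4 @ bar 4 tick 0 v(0, 1): F3/B4 TT untreated
  -> R4 @ bar 5 tick 0 v(0, 1): A3/D4 P4 untreated
  -> R8 @ bar 5 tick 0 v(0, 1): penult P4 not 3rd/6th
  -> R1 @ bar 6 tick 0 v(0, 1): A3/A4 P8 -> G3/G4 P8 similar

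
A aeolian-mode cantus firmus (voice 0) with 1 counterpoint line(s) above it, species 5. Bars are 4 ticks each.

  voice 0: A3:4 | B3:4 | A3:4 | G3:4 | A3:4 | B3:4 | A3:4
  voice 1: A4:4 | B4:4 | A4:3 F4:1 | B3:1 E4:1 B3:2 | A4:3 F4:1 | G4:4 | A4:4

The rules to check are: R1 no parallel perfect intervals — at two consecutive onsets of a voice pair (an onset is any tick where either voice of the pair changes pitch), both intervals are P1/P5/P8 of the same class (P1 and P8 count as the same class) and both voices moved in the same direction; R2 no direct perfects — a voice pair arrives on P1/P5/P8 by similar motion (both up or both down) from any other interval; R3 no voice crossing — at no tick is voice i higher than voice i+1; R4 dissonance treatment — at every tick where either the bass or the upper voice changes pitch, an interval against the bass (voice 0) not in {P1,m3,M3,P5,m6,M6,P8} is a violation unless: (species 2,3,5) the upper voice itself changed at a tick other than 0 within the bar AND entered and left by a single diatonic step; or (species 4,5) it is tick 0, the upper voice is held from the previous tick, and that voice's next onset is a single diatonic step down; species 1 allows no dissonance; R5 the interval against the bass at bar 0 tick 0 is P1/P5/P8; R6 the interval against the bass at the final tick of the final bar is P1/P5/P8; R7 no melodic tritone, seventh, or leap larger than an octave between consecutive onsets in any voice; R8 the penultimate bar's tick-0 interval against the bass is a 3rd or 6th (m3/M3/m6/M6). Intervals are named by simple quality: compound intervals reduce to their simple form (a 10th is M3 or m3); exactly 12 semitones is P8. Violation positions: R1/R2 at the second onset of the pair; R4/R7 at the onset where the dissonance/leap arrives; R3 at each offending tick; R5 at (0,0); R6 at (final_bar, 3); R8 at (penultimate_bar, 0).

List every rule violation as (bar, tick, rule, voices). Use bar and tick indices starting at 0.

(1, 0, R1, (0, 1))
(2, 0, R1, (0, 1))
(3, 0, R7, (1,))
(4, 0, R2, (0, 1))
(4, 0, R7, (1,))

bar 0: v0=A3 v1=A4 downbeat P8
bar 1: v0=B3 v1=B4 downbeat P8
bar 2: v0=A3 v1=A4 downbeat P8
bar 3: v0=G3 v1=B3 downbeat M3
bar 4: v0=A3 v1=A4 downbeat P8
bar 5: v0=B3 v1=G4 downbeat m6
bar 6: v0=A3 v1=A4 downbeat P8
  -> R1 @ bar 1 tick 0 v(0, 1): A3/A4 P8 -> B3/B4 P8 similar
  -> R1 @ bar 2 tick 0 v(0, 1): B3/B4 P8 -> A3/A4 P8 similar
  -> R7 @ bar 3 tick 0 v(1,): F4->B3 leap 6st
  -> R2 @ bar 4 tick 0 v(0, 1): G3/B3 M3 -> A3/A4 P8 similar
  -> R7 @ bar 4 tick 0 v(1,): B3->A4 leap 10st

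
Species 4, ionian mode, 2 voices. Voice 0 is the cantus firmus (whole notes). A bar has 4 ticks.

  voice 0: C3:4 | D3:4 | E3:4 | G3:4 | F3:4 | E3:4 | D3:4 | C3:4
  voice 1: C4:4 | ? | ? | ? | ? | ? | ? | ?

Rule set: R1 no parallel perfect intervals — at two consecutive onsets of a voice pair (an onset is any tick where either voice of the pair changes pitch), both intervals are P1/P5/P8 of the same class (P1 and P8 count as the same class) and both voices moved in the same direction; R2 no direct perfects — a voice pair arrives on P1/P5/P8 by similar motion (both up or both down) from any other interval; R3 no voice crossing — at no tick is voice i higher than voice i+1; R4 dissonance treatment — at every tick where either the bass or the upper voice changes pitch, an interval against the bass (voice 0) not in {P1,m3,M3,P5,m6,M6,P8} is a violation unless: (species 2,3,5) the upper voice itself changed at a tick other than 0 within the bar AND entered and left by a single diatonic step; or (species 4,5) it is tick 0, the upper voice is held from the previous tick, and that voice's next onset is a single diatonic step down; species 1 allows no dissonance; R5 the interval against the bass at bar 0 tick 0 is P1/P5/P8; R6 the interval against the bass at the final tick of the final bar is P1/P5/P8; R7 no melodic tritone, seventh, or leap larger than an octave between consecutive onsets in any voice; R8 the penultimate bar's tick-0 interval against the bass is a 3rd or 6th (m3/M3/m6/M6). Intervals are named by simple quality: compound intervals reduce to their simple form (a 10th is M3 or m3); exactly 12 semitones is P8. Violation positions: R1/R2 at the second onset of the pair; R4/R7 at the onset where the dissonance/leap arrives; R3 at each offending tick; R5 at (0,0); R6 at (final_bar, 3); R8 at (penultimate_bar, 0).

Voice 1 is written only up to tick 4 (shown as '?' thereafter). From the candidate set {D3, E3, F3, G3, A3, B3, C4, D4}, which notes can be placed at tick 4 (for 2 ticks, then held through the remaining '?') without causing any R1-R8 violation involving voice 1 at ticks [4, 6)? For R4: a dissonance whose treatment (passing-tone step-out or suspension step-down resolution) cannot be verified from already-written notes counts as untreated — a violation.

{A3, B3, F3}

D3: violates R7
E3: violates R4
F3: legal
G3: violates R4
A3: legal
B3: legal
C4: violates R4
D4: violates R1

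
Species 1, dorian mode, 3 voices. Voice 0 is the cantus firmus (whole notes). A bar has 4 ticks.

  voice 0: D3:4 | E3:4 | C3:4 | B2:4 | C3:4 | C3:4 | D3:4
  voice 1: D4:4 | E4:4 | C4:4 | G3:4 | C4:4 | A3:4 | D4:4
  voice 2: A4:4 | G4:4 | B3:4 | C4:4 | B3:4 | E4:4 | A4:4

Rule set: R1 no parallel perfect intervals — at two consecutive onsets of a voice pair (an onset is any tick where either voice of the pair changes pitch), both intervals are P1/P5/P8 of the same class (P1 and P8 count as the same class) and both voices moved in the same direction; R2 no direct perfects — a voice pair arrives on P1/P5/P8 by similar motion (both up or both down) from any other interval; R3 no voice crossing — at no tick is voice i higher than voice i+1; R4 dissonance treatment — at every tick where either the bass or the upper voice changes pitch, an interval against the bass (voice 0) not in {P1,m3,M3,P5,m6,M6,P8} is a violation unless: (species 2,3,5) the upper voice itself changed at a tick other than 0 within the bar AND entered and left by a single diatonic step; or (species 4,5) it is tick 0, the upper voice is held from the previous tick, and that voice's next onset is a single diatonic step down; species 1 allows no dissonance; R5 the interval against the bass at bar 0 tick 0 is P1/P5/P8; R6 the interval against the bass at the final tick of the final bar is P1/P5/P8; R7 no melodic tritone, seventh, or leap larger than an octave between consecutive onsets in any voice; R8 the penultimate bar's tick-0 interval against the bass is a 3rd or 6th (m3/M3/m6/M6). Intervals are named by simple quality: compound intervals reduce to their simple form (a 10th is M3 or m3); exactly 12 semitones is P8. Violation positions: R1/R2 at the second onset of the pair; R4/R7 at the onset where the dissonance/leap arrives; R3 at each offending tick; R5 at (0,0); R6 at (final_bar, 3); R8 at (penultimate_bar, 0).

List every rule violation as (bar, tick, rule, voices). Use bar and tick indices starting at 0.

bar 0: v0=D3 v1=D4 v2=A4 downbeat P5
bar 1: v0=E3 v1=E4 v2=G4 downbeat m3
bar 2: v0=C3 v1=C4 v2=B3 downbeat M7
bar 3: v0=B2 v1=G3 v2=C4 downbeat m2
bar 4: v0=C3 v1=C4 v2=B3 downbeat M7
bar 5: v0=C3 v1=A3 v2=E4 downbeat M3
bar 6: v0=D3 v1=D4 v2=A4 downbeat P5
  -> R1 @ bar 1 tick 0 v(0, 1): D3/D4 P8 -> E3/E4 P8 similar
  -> R1 @ bar 2 tick 0 v(0, 1): E3/E4 P8 -> C3/C4 P8 similar
  -> R3 @ bar 2 tick 0 v(1, 2): C4 above B3
  -> R4 @ bar 2 tick 0 v(0, 2): C3/B3 M7 untreated
  -> R3 @ bar 2 tick 1 v(1, 2): C4 above B3
  -> R3 @ bar 2 tick 2 v(1, 2): C4 above B3
  -> R3 @ bar 2 tick 3 v(1, 2): C4 above B3
  -> R4 @ bar 3 tick 0 v(0, 2): B2/C4 m2 untreated
  -> R2 @ bar 4 tick 0 v(0, 1): B2/G3 m6 -> C3/C4 P8 similar
  -> R3 @ bar 4 tick 0 v(1, 2): C4 above B3
  -> R4 @ bar 4 tick 0 v(0, 2): C3/B3 M7 untreated
  -> R3 @ bar 4 tick 1 v(1, 2): C4 above B3
  -> R3 @ bar 4 tick 2 v(1, 2): C4 above B3
  -> R3 @ bar 4 tick 3 v(1, 2): C4 above B3
  -> R1 @ bar 6 tick 0 v(1, 2): A3/E4 P5 -> D4/A4 P5 similar
  -> R2 @ bar 6 tick 0 v(0, 1): C3/A3 M6 -> D3/D4 P8 similar
  -> R2 @ bar 6 tick 0 v(0, 2): C3/E4 M3 -> D3/A4 P5 similar

(1, 0, R1, (0, 1))
(2, 0, R1, (0, 1))
(2, 0, R3, (1, 2))
(2, 0, R4, (0, 2))
(2, 1, R3, (1, 2))
(2, 2, R3, (1, 2))
(2, 3, R3, (1, 2))
(3, 0, R4, (0, 2))
(4, 0, R2, (0, 1))
(4, 0, R3, (1, 2))
(4, 0, R4, (0, 2))
(4, 1, R3, (1, 2))
(4, 2, R3, (1, 2))
(4, 3, R3, (1, 2))
(6, 0, R1, (1, 2))
(6, 0, R2, (0, 1))
(6, 0, R2, (0, 2))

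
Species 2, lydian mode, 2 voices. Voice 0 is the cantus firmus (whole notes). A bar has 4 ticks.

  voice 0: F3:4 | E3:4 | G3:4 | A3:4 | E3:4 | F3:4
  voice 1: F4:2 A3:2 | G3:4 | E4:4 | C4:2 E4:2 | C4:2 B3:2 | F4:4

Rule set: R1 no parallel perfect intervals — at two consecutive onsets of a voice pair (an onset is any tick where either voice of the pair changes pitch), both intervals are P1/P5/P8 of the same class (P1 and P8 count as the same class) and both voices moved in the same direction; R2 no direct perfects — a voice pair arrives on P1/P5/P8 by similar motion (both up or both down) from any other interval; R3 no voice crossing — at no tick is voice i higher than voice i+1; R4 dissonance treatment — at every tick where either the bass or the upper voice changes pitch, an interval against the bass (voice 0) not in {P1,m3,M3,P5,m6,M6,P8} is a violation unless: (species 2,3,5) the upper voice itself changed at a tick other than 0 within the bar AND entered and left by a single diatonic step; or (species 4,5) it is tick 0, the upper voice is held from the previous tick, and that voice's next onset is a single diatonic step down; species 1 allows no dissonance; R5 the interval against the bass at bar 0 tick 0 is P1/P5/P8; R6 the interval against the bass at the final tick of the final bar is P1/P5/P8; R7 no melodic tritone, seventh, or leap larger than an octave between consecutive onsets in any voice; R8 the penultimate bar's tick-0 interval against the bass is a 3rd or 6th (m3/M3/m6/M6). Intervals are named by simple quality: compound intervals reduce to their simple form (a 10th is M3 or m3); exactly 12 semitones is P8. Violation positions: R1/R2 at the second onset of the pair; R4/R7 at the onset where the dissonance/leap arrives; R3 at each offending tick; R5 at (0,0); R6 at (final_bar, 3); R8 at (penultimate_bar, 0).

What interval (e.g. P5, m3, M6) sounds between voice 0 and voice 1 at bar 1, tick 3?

m3

voice 0=E3 voice 1=G3 -> m3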